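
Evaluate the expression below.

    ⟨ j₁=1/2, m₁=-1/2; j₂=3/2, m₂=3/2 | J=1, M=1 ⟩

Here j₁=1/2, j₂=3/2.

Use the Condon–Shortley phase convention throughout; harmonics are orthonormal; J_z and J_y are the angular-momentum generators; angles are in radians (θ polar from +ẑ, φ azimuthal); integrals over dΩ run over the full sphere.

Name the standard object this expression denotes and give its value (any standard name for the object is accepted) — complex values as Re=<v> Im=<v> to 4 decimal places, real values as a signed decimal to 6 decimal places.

Clebsch–Gordan coefficient, −√(3/4) ≈ -0.866025

This is a Clebsch–Gordan (vector-coupling) coefficient.
j₁+j₂−J=1  J+j₁−j₂=0  J−j₁+j₂=2  j₁+j₂+J+1=4
(j₁±m₁, j₂±m₂, J±M) = (0,1,3,0,2,0)
P² = 3
sum k=1..1:
  [1] −1/2 = -1/2
S = -1/2
C² = P²·S² = 3/4 ; C = -0.866025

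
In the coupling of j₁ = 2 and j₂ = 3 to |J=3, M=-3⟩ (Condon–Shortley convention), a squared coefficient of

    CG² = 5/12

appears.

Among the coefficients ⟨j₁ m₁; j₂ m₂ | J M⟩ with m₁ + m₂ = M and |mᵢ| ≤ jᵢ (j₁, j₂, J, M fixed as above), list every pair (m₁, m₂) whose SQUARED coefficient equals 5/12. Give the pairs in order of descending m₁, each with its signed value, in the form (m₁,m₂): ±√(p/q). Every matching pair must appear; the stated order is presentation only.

Admissible pairs with m₁+m₂ = M = -3: (-2,-1), (-1,-2), (0,-3)
  (m₁,m₂)=(0,-3): CG² = 5/12, CG = +√(5/12)   ← matches the target
  (m₁,m₂)=(-1,-2): CG² = 5/12, CG = −√(5/12)   ← matches the target
  (m₁,m₂)=(-2,-1): CG² = 1/6, CG = +√(1/6)
Pairs with CG² = 5/12: (0,-3): +√(5/12); (-1,-2): −√(5/12)

(0,-3): +√(5/12); (-1,-2): −√(5/12)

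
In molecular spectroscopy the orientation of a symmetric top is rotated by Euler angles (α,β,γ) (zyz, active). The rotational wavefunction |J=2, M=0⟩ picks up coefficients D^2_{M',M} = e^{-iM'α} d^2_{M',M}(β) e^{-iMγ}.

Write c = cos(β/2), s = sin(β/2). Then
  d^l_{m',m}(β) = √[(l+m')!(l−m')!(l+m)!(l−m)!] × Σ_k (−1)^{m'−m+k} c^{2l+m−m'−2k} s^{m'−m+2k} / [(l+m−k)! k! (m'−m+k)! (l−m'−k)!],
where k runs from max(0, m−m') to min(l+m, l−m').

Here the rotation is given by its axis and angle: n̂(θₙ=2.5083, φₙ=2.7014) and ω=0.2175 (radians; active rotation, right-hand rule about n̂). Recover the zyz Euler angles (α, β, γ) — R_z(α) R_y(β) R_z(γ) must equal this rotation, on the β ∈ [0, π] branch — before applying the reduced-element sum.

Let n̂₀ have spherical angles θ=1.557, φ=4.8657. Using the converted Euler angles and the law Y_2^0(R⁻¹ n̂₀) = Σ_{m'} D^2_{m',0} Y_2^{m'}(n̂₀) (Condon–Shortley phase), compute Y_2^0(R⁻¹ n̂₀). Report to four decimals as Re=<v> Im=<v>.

Axis–angle → zyz. n̂ = (sinθₙcosφₙ, sinθₙsinφₙ, cosθₙ) = (-0.535385, +0.252175, -0.806083), ω = 0.2175.
R = I cosω + sinω [n̂]ₓ + (1−cosω) n̂n̂ᵀ gives
  R = [+0.983193, +0.170763, +0.064584; -0.177125, +0.977938, +0.110741; -0.044249, -0.120320, +0.991749]
β = atan2(√(R₁₃²+R₂₃²), R₃₃) = 0.128552; α = atan2(R₂₃, R₁₃) mod 2π = 1.042821; γ = atan2(R₃₂, −R₃₁) mod 2π = 5.064799
Need the full column D^2_{m',0} for m'=−2..2 at α=1.0428, β=0.1286, γ=5.0648.
cos(β/2)=0.997935, sin(β/2)=0.064232
d^2_{-2,0}: single k=2 term ⇒ +0.010064;  D = -0.004956+0.008760i
d^2_{-1,0}: k∈[1..2] ⇒ +0.156362 -0.000648 = +0.155714;  D = +0.078447+0.134511i
d^2_{0,0}: k∈[0..2] ⇒ +0.991766 -0.016435 +0.000017 = +0.975348;  D = +0.975348+0.000000i
d^2_{1,0}: k∈[0..1] ⇒ -0.156362 +0.000648 = -0.155714;  D = -0.078447+0.134511i
d^2_{2,0}: single k=0 term ⇒ +0.010064;  D = -0.004956-0.008760i
Y_2^{m'}(θ=1.557,φ=4.8657) and Σ D·Y over m':
  (-0.0050+0.0088i)·(-0.3682+0.1166i)  (+0.0784+0.1345i)·(+0.0016+0.0105i)  (+0.9753+0.0000i)·(-0.3152+0.0000i)  (-0.0784+0.1345i)·(-0.0016+0.0105i)  (-0.0050-0.0088i)·(-0.3682-0.1166i)
Y_2^0(R⁻¹ n̂) = -0.308412+0.000000i

Re=-0.3084 Im=0.0000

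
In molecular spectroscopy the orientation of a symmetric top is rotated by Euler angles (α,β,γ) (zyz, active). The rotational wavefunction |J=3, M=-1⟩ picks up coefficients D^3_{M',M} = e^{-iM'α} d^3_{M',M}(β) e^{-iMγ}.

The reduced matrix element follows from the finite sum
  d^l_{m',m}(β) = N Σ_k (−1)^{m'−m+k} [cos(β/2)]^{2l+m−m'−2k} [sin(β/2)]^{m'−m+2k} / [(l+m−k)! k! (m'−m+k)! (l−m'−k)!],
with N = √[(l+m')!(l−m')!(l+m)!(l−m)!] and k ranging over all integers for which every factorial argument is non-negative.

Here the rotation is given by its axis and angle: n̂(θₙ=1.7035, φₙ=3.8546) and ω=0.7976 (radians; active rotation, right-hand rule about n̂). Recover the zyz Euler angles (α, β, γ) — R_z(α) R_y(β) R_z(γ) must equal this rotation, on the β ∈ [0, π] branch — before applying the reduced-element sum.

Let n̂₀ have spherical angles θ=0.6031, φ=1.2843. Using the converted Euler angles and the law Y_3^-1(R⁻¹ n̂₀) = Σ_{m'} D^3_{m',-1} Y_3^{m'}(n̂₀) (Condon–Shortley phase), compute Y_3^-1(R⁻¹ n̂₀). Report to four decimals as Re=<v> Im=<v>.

Axis–angle → zyz. n̂ = (sinθₙcosφₙ, sinθₙsinφₙ, cosθₙ) = (-0.749748, -0.648360, -0.132315), ω = 0.7976.
R = I cosω + sinω [n̂]ₓ + (1−cosω) n̂n̂ᵀ gives
  R = [+0.867947, +0.241292, -0.434103; +0.051902, +0.825199, +0.562452; +0.493937, -0.510710, +0.703706]
β = atan2(√(R₁₃²+R₂₃²), R₃₃) = 0.790196; α = atan2(R₂₃, R₁₃) mod 2π = 2.228107; γ = atan2(R₃₂, −R₃₁) mod 2π = 3.943685
Need the full column D^3_{m',-1} for m'=−3..3 at α=2.2281, β=0.7902, γ=3.9437.
cos(β/2)=0.922959, sin(β/2)=0.384899
d^3_{-3,-1}: single k=2 term ⇒ +0.416359;  D = -0.149618-0.388548i
d^3_{-2,-1}: k∈[1..2] ⇒ +0.815189 -0.283541 = +0.531647;  D = -0.276032+0.454373i
d^3_{-1,-1}: k∈[0..2] ⇒ +0.618150 -0.860027 +0.112176 = -0.129700;  D = -0.128897+0.014418i
d^3_{0,-1}: k∈[0..2] ⇒ -0.892994 +0.465906 -0.027009 = -0.454097;  D = +0.315690+0.326411i
d^3_{1,-1}: k∈[0..2] ⇒ +0.645020 -0.149569 +0.003251 = +0.498703;  D = -0.071951+0.493486i
d^3_{2,-1}: k∈[0..1] ⇒ -0.283541 +0.024656 = -0.258886;  D = -0.225621+0.126953i
d^3_{3,-1}: single k=0 term ⇒ +0.072410;  D = -0.066667-0.028261i
Y_3^{m'}(θ=0.6031,φ=1.2843) and Σ D·Y over m':
  (-0.1496-0.3885i)·(-0.0577+0.0497i)  (-0.2760+0.4544i)·(-0.2275-0.1468i)  (-0.1289+0.0144i)·(+0.1239-0.4205i)  (+0.3157+0.3264i)·(+0.1203+0.0000i)  (-0.0720+0.4935i)·(-0.1239-0.4205i)  (-0.2256+0.1270i)·(-0.2275+0.1468i)  (-0.0667-0.0283i)·(+0.0577+0.0497i)
Y_3^-1(R⁻¹ n̂) = +0.432207-0.050465i

Re=0.4322 Im=-0.0505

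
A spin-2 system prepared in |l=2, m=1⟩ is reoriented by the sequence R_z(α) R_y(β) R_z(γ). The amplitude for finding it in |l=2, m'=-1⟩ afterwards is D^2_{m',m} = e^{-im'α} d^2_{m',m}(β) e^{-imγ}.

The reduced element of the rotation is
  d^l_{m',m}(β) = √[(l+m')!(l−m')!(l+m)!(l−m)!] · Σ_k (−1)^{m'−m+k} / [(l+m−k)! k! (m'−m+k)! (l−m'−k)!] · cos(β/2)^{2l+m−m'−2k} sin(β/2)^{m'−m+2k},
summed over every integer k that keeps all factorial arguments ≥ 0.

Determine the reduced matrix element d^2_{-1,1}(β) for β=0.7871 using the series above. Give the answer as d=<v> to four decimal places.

d=0.3547

d^2_{-1,1}(β=0.7871) via the finite sum:
With c≡cos(β/2)=0.923554 and s≡sin(β/2)=0.383469, N=[1·6·6·1]^{1/2}=6.000000
The bounds max(0,m−m')=2 and min(l+m,l−m')=3 give 2 terms
  k=2: (−1)^0·6.0000/(2)·0.9236^2·0.3835^2 = +0.376276
  k=3: (−1)^1·6.0000/(6)·0.9236^0·0.3835^4 = -0.021623
d^2_{-1,1}(0.7871) = +0.376276 -0.021623 = +0.354653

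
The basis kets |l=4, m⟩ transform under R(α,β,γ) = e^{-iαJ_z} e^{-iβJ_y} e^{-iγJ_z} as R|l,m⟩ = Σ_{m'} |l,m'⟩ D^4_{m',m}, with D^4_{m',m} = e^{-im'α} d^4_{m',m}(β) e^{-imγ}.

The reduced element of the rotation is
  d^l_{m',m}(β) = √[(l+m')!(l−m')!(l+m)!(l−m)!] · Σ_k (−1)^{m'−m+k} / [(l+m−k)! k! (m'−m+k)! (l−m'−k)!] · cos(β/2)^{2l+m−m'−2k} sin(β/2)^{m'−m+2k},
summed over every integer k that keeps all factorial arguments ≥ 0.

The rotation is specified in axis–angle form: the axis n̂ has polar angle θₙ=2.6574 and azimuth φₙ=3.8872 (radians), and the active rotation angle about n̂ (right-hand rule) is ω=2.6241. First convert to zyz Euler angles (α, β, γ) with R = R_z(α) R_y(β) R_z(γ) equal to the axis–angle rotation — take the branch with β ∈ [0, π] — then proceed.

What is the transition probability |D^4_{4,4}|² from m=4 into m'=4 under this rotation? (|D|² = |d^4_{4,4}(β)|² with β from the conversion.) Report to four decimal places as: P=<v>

P=0.1636

Axis–angle → zyz. n̂ = (sinθₙcosφₙ, sinθₙsinφₙ, cosθₙ) = (-0.341987, -0.315800, -0.885051), ω = 2.6241.
R = I cosω + sinω [n̂]ₓ + (1−cosω) n̂n̂ᵀ gives
  R = [-0.650466, +0.639695, +0.409494; -0.235979, -0.682662, +0.691583; +0.721948, +0.353219, +0.595003]
β = atan2(√(R₁₃²+R₂₃²), R₃₃) = 0.933527; α = atan2(R₂₃, R₁₃) mod 2π = 1.036198; γ = atan2(R₃₂, −R₃₁) mod 2π = 2.686576
D^4_{4,4}(1.0362,0.9335,2.6866) = e^{-i·4·1.0362}·d^4_{4,4}(0.9335)·e^{-i·4·2.6866}. Compute d first:
Half-angle: c=0.893029, s=0.449998. N=√(40320·1·40320·1)=40320.000000
k: max(0,(4)−(4))=0 … min(4+(4),4−(4))=0
  k=0: (−1)^0·40320.0000/(40320)·0.8930^8·0.4500^0 = +0.404507
d^4_{4,4}(0.9335) = +0.404507
|D^4_{4,4}|² = |d^4_{4,4}(β)|² = (+0.404507)² = 0.163626 (the z-rotation phases have unit modulus)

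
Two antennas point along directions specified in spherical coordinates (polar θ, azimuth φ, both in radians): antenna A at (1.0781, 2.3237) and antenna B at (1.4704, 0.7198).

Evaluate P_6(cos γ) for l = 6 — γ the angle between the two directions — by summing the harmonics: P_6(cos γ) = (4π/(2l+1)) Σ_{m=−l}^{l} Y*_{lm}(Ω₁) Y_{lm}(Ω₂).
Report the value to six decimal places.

-0.310282

Expand P_6 via completeness: Σ_{m} conj(Y_{6,m}) at Ω₁ times Y_{6,m} at Ω₂ —
  [-6]  conj(Y_{6,-6})(Ω₁) = 0.04378 + 0.22169j ; Y_{6,-6}(Ω₂) = -0.17974 + 0.43284j ; Δ = -0.10383 - 0.02090j
  [-5]  conj(Y_{6,-5})(Ω₁) = 0.24518 - 0.34132j ; Y_{6,-5}(Ω₂) = -0.14673 + 0.07223j ; Δ = -0.01132 + 0.06779j
  [-4]  conj(Y_{6,-4})(Ω₁) = -0.31147 + 0.04071j ; Y_{6,-4}(Ω₂) = 0.30037 + 0.08067j ; Δ = -0.09684 - 0.01290j
  [-3]  conj(Y_{6,-3})(Ω₁) = -0.08774 - 0.07211j ; Y_{6,-3}(Ω₂) = 0.10316 + 0.15454j ; Δ = 0.00209 - 0.02100j
  [-2]  conj(Y_{6,-2})(Ω₁) = 0.02258 + 0.34699j ; Y_{6,-2}(Ω₂) = 0.03469 - 0.26292j ; Δ = 0.09201 + 0.00610j
  [-1]  conj(Y_{6,-1})(Ω₁) = 0.00706 - 0.00753j ; Y_{6,-1}(Ω₂) = 0.14525 - 0.12735j ; Δ = 0.00007 - 0.00199j
  [+0]  conj(Y_{6,0})(Ω₁) = 0.33763 + 0.00000j ; Y_{6,0}(Ω₂) = -0.25280 + 0.00000j ; Δ = -0.08535 + 0.00000j
  [+1]  conj(Y_{6,1})(Ω₁) = -0.00706 - 0.00753j ; Y_{6,1}(Ω₂) = -0.14525 - 0.12735j ; Δ = 0.00007 + 0.00199j
  [+2]  conj(Y_{6,2})(Ω₁) = 0.02258 - 0.34699j ; Y_{6,2}(Ω₂) = 0.03469 + 0.26292j ; Δ = 0.09201 - 0.00610j
  [+3]  conj(Y_{6,3})(Ω₁) = 0.08774 - 0.07211j ; Y_{6,3}(Ω₂) = -0.10316 + 0.15454j ; Δ = 0.00209 + 0.02100j
  [+4]  conj(Y_{6,4})(Ω₁) = -0.31147 - 0.04071j ; Y_{6,4}(Ω₂) = 0.30037 - 0.08067j ; Δ = -0.09684 + 0.01290j
  [+5]  conj(Y_{6,5})(Ω₁) = -0.24518 - 0.34132j ; Y_{6,5}(Ω₂) = 0.14673 + 0.07223j ; Δ = -0.01132 - 0.06779j
  [+6]  conj(Y_{6,6})(Ω₁) = 0.04378 - 0.22169j ; Y_{6,6}(Ω₂) = -0.17974 - 0.43284j ; Δ = -0.10383 + 0.02090j
Total Σ_m = -0.32099 - 0.00000j. Multiply by 0.966644: -0.31028 - 0.00000j. P_6(cos γ) = -0.310282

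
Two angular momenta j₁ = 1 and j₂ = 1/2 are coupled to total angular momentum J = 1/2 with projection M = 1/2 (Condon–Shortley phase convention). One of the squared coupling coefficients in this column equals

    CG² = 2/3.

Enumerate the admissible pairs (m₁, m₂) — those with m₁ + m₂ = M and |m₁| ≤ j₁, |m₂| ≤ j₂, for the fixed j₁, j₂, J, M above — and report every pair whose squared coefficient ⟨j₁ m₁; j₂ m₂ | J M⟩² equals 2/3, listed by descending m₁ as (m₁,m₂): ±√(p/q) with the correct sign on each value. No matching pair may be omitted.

(1,-1/2): +√(2/3)

Admissible pairs with m₁+m₂ = M = 1/2: (0,1/2), (1,-1/2)
  (m₁,m₂)=(1,-1/2): CG² = 2/3, CG = +√(2/3)   ← matches the target
  (m₁,m₂)=(0,1/2): CG² = 1/3, CG = −√(1/3)
Pairs with CG² = 2/3: (1,-1/2): +√(2/3)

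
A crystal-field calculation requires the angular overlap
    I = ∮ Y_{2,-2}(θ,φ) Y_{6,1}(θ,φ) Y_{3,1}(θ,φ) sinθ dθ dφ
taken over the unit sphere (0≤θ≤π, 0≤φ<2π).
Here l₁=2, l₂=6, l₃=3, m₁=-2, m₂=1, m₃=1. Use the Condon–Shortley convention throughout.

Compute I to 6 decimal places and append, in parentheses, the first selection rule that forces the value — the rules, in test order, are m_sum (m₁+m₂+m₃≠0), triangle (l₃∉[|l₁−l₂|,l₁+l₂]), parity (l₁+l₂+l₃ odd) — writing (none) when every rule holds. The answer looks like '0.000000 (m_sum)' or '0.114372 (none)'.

|2−6|≤3≤2+6 violated ⇒ I = 0

0.000000 (triangle)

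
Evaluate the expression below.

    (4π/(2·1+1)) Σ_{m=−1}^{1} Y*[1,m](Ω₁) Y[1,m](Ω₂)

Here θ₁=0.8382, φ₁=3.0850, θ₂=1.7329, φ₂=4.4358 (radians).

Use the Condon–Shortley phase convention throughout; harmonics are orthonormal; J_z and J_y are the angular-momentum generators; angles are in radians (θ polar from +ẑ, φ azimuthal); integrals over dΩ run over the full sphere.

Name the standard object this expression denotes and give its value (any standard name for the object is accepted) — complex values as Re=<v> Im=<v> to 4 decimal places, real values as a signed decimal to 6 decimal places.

Legendre polynomial (addition theorem), +0.052170

This sum is the spherical-harmonic addition theorem: it equals the Legendre polynomial P_l(cos γ) of the angle γ between the two directions.
Addition theorem: P_1(cos γ) = (4π/3) Σ_m Y*_{lm}(Ω₁) Y_{lm}(Ω₂), m = −1…1:
  m=-1: (-0.256443+0.014528i) × (-0.093109+0.328005i) = +0.019112-0.085467i  (running Σ = +0.019112-0.085467i)
  m=0: (+0.326778-0.000000i) × (-0.078858+0.000000i) = -0.025769+0.000000i  (running Σ = -0.006657-0.085467i)
  m=1: (+0.256443+0.014528i) × (+0.093109+0.328005i) = +0.019112+0.085467i  (running Σ = +0.012455+0.000000i)
Σ over m = +0.012455+0.000000i; ×(4π/3) → +0.052170+0.000000i. Real part: 0.052170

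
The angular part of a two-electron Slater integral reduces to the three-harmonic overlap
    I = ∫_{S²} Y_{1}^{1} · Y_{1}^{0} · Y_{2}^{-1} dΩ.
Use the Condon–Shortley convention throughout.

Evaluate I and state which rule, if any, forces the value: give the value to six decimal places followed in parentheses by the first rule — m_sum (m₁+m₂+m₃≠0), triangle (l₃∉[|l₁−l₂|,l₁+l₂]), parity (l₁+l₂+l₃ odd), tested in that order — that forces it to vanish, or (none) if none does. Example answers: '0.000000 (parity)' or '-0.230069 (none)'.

-0.218510 (none)

Checks pass: Σm=0; 4 even; l₃=2∈[0,2].
(2·1+1)(2·1+1)(2·2+1) = 45
Δ: 0! 2! 2! / 5! → 1/30
sum: t=0:+1/1 = 1/1
3j²(1 1 2; 0 0 0) = Δ·Π!·Σ² = 2/15  (sign +1)
sum: t=0:+1/2 = 1/2
3j²(1 1 2; 1 0 -1) = Δ·Π!·Σ² = 1/10  (sign -1)
combine: 4πI² = 45·2/15·1/10 = 3/5
take √, sign -1: I = -0.21850969
No selection rule forces the value: the integral is nonzero (none).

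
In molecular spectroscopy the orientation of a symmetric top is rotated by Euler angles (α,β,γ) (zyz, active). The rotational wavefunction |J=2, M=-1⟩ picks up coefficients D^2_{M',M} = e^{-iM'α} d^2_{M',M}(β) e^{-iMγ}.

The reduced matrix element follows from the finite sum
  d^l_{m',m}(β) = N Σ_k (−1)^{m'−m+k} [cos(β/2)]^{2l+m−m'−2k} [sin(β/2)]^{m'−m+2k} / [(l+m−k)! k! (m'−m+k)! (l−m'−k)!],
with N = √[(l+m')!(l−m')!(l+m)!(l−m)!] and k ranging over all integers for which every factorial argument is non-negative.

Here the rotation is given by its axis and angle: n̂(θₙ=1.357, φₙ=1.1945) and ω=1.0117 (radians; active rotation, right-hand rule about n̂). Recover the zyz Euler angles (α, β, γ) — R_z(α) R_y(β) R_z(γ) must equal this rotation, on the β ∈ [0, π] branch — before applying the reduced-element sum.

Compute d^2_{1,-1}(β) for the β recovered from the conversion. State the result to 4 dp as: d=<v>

d=0.4716

Axis–angle → zyz. n̂ = (sinθₙcosφₙ, sinθₙsinφₙ, cosθₙ) = (+0.359112, +0.908858, +0.212171), ω = 1.0117.
R = I cosω + sinω [n̂]ₓ + (1−cosω) n̂n̂ᵀ gives
  R = [+0.590978, -0.026603, +0.806249; +0.333127, +0.918303, -0.213881; -0.734691, +0.394982, +0.551559]
β = atan2(√(R₁₃²+R₂₃²), R₃₃) = 0.986564; α = atan2(R₂₃, R₁₃) mod 2π = 6.023879; γ = atan2(R₃₂, −R₃₁) mod 2π = 0.493286
d^2_{1,-1}(β=0.9866) via the finite sum:
c=cos(0.986564/2)=0.880784, s=sin(0.986564/2)=0.473519; N=√[6·1·1·6]=6.000000
Admissible k: 0..1 (factorial args all ≥0)
  k=0: (−1)^2·6.0000/(2)·0.8808^2·0.4735^2 = +0.521837
  k=1: (−1)^3·6.0000/(6)·0.8808^0·0.4735^4 = -0.050275
d^2_{1,-1}(0.9866) = +0.521837 -0.050275 = +0.471562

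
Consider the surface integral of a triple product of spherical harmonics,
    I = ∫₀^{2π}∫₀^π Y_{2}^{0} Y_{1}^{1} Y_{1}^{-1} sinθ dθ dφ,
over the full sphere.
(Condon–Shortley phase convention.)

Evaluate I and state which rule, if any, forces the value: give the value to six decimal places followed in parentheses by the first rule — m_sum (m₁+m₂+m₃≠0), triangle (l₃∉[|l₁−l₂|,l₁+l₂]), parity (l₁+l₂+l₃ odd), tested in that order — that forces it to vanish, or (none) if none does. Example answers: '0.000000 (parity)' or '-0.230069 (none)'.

Checks pass: Σm=0; 4 even; l₃=1∈[1,3].
(2·2+1)(2·1+1)(2·1+1) = 45
Δ: 2! 2! 0! / 5! → 1/30
sum: t=1:−1/1 = -1/1
3j²(2 1 1; 0 0 0) = Δ·Π!·Σ² = 2/15  (sign +1)
sum: t=2:+1/4 = 1/4
3j²(2 1 1; 0 1 -1) = Δ·Π!·Σ² = 1/30  (sign +1)
combine: 4πI² = 45·2/15·1/30 = 1/5
take √, sign +1: I = 0.12615663
No selection rule forces the value: the integral is nonzero (none).

0.126157 (none)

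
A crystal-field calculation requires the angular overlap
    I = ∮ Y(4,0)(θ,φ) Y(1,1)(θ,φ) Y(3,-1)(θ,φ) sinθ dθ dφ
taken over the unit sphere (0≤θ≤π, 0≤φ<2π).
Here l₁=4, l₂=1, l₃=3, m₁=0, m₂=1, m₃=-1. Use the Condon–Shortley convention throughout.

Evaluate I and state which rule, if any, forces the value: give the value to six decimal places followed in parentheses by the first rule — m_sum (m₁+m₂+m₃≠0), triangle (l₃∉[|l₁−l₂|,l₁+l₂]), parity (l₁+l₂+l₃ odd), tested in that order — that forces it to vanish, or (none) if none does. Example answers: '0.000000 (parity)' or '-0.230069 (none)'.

0.150786 (none)

Checks pass: Σm=0; 8 even; l₃=3∈[3,5].
(2·4+1)(2·1+1)(2·3+1) = 189
Δ: 2! 6! 0! / 9! → 1/252
sum: t=1:−1/36 = -1/36
3j²(4 1 3; 0 0 0) = Δ·Π!·Σ² = 4/63  (sign +1)
sum: t=2:+1/96 = 1/96
3j²(4 1 3; 0 1 -1) = Δ·Π!·Σ² = 1/42  (sign +1)
combine: 4πI² = 189·4/63·1/42 = 2/7
take √, sign +1: I = 0.15078601
No selection rule forces the value: the integral is nonzero (none).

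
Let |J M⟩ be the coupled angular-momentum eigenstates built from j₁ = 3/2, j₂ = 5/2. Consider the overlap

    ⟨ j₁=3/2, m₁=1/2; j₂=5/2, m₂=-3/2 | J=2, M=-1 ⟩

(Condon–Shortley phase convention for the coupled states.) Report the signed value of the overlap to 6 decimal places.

+√(1/42) ≈ +0.154303

j₁+j₂−J=2  J+j₁−j₂=1  J−j₁+j₂=3  j₁+j₂+J+1=7
(j₁±m₁, j₂±m₂, J±M) = (2,1,1,4,1,3)
P² = 24/7
sum k=0..1:
  [0] +1/4 = 1/4
  [1] −1/6 = -1/6
S = 1/12
C² = P²·S² = 1/42 ; C = +0.154303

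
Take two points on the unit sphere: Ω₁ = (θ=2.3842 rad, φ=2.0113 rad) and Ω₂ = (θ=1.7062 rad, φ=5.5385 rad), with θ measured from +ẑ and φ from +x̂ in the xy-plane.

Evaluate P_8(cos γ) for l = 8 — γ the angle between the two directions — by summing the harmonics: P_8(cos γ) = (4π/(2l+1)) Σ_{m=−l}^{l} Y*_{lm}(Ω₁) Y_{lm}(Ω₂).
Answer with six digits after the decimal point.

Expand P_8 via completeness: Σ_{m} conj(Y_{8,m}) at Ω₁ times Y_{8,m} at Ω₂ —
  m=-8: Y*=-0.02374 - 0.00955j  Y=0.45370 - 0.15323j  product -0.01223 - 0.00069j
  m=-7: Y*=-0.00628 - 0.10805j  Y=-0.12521 + 0.22896j  product 0.02553 + 0.01209j
  m=-6: Y*=0.24057 - 0.13098j  Y=0.06260 + 0.25116j  product 0.04796 + 0.05222j
  m=-5: Y*=0.35908 + 0.26276j  Y=-0.23882 - 0.15709j  product -0.04448 - 0.11916j
  m=-4: Y*=-0.07724 + 0.39902j  Y=-0.17626 + 0.02896j  product 0.00206 - 0.07257j
  m=-3: Y*=-0.02881 + 0.00733j  Y=0.17932 - 0.22950j  product -0.00348 + 0.00793j
  m=-2: Y*=0.23183 + 0.28101j  Y=-0.01147 - 0.14054j  product 0.03683 - 0.03580j
  m=-1: Y*=-0.09085 + 0.19273j  Y=0.21470 + 0.19789j  product -0.05765 + 0.02340j
  m=+0: Y*=0.30608 + 0.00000j  Y=0.12966 + 0.00000j  product 0.03969 + 0.00000j
  m=+1: Y*=0.09085 + 0.19273j  Y=-0.21470 + 0.19789j  product -0.05765 - 0.02340j
  m=+2: Y*=0.23183 - 0.28101j  Y=-0.01147 + 0.14054j  product 0.03683 + 0.03580j
  m=+3: Y*=0.02881 + 0.00733j  Y=-0.17932 - 0.22950j  product -0.00348 - 0.00793j
  m=+4: Y*=-0.07724 - 0.39902j  Y=-0.17626 - 0.02896j  product 0.00206 + 0.07257j
  m=+5: Y*=-0.35908 + 0.26276j  Y=0.23882 - 0.15709j  product -0.04448 + 0.11916j
  m=+6: Y*=0.24057 + 0.13098j  Y=0.06260 - 0.25116j  product 0.04796 - 0.05222j
  m=+7: Y*=0.00628 - 0.10805j  Y=0.12521 + 0.22896j  product 0.02553 - 0.01209j
  m=+8: Y*=-0.02374 + 0.00955j  Y=0.45370 + 0.15323j  product -0.01223 + 0.00069j
Accumulated sum 0.02877 - 0.00000j; after 4π/(2l+1) scaling, 0.02126 - 0.00000j ⇒ P_8 = 0.021265

0.021265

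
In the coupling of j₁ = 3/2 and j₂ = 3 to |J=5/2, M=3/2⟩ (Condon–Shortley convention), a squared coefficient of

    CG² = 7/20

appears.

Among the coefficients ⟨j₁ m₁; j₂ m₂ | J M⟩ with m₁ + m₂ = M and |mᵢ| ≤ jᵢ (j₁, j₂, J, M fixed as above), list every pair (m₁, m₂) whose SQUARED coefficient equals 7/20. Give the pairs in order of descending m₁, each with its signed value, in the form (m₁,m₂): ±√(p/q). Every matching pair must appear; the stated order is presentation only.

(1/2,1): −√(7/20)

Admissible pairs with m₁+m₂ = M = 3/2: (-3/2,3), (-1/2,2), (1/2,1), (3/2,0)
  (m₁,m₂)=(3/2,0): CG² = 9/35, CG = +√(9/35)
  (m₁,m₂)=(1/2,1): CG² = 7/20, CG = −√(7/20)   ← matches the target
  (m₁,m₂)=(-1/2,2): CG² = 1/14, CG = +√(1/14)
  (m₁,m₂)=(-3/2,3): CG² = 9/28, CG = +√(9/28)
Pairs with CG² = 7/20: (1/2,1): −√(7/20)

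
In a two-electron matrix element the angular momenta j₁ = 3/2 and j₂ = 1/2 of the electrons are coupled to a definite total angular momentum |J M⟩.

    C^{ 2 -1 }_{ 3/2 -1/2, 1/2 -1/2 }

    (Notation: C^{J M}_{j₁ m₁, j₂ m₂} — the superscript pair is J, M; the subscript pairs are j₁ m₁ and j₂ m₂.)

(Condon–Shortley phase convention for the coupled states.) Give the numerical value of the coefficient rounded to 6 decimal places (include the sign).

triangle: 0!·3!·1!/5! = 6/120
(j±m)!: 1!·2!·0!·1!·1!·3! = 12
prefactor² = (2J+1)·Δ·N² = 3
  k=0: +1/(0!·0!·2!·0!·1!·1!) = 1/2
Σ = 1/2  ⇒  CG² = 3·(1/2)² = 3/4
CG = +√(3/4) = +0.866025

+0.866025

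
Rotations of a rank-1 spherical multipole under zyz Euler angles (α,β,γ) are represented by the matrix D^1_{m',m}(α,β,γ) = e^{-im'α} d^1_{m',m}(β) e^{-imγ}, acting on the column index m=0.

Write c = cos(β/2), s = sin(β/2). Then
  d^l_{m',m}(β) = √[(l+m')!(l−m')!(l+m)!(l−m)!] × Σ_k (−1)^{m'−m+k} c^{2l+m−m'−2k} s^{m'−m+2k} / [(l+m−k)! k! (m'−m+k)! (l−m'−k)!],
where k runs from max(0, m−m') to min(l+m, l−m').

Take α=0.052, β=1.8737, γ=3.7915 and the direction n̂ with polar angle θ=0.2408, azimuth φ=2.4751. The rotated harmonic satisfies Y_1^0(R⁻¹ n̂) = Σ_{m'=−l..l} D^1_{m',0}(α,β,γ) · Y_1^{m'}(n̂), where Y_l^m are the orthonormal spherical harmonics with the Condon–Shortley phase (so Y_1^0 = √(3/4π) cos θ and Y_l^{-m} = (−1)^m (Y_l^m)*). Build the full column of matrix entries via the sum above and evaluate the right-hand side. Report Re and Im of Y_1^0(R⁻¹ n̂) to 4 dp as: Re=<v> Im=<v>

Re=-0.2253 Im=0.0000

Need the full column D^1_{m',0} for m'=−1..1 at α=0.0520, β=1.8737, γ=3.7915.
cos(β/2)=0.592329, sin(β/2)=0.805696
d^1_{-1,0}: single k=1 term ⇒ +0.674915;  D = +0.674003+0.035080i
d^1_{0,0}: k∈[0..1] ⇒ +0.350854 -0.649146 = -0.298293;  D = -0.298293+0.000000i
d^1_{1,0}: single k=0 term ⇒ -0.674915;  D = -0.674003+0.035080i
Y_1^{m'}(θ=0.2408,φ=2.4751) and Σ D·Y over m':
  (+0.6740+0.0351i)·(-0.0648-0.0509i)  (-0.2983+0.0000i)·(+0.4745+0.0000i)  (-0.6740+0.0351i)·(+0.0648-0.0509i)
Y_1^0(R⁻¹ n̂) = -0.225266+0.000000i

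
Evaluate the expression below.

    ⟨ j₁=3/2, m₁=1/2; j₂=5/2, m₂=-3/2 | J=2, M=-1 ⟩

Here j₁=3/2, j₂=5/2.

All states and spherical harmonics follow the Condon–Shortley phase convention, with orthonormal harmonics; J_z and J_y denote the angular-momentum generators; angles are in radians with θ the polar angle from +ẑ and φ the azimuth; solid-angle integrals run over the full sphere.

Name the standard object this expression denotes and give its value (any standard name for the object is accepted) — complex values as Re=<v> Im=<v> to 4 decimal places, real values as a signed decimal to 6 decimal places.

Clebsch–Gordan coefficient, +√(1/42) ≈ +0.154303

This is a Clebsch–Gordan (vector-coupling) coefficient.
j₁+j₂−J=2  J+j₁−j₂=1  J−j₁+j₂=3  j₁+j₂+J+1=7
(j₁±m₁, j₂±m₂, J±M) = (2,1,1,4,1,3)
P² = 24/7
sum k=0..1:
  [0] +1/4 = 1/4
  [1] −1/6 = -1/6
S = 1/12
C² = P²·S² = 1/42 ; C = +0.154303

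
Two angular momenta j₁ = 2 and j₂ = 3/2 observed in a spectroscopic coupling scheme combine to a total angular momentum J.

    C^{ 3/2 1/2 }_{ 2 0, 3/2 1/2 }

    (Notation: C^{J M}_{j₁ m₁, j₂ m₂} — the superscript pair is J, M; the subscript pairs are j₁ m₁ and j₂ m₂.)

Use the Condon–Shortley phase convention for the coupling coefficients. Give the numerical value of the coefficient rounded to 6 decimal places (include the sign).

−√(1/5) ≈ -0.447214

triangle: 2!·2!·1!/6! = 4/720
(j±m)!: 2!·2!·2!·1!·2!·1! = 16
prefactor² = (2J+1)·Δ·N² = 16/45
  k=1: −1/(1!·1!·1!·1!·1!·0!) = -1
  k=2: +1/(2!·0!·0!·0!·2!·1!) = 1/4
Σ = -3/4  ⇒  CG² = 16/45·(-3/4)² = 1/5
CG = −√(1/5) = -0.447214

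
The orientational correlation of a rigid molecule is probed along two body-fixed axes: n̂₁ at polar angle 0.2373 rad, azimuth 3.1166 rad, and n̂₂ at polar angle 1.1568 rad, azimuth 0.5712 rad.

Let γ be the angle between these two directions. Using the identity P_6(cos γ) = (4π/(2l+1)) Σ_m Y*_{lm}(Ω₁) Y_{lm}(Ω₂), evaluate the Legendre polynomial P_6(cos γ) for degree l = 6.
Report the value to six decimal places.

-0.054132

Summing Y*_{l m}(θ₁,φ₁)·Y_{l m}(θ₂,φ₂) over m ∈ [−6, 6]; prefactor 4π/(2·6+1) = 0.966644:
  [-6]  conj(Y_{6,-6})(Ω₁) = (0.000081, -0.000012) ; Y_{6,-6}(Ω₂) = (-0.272943, 0.080146) ; Δ = (-0.000021, 0.000010)
  [-5]  conj(Y_{6,-5})(Ω₁) = (-0.001159, 0.000146) ; Y_{6,-5}(Ω₂) = (-0.415447, -0.121983) ; Δ = (0.000499, 0.000081)
  [-4]  conj(Y_{6,-4})(Ω₁) = (0.010182, -0.001021) ; Y_{6,-4}(Ω₂) = (-0.128040, -0.147764) ; Δ = (-0.001455, -0.001374)
  [-3]  conj(Y_{6,-3})(Ω₁) = (-0.060630, 0.004554) ; Y_{6,-3}(Ω₂) = (0.034912, 0.242809) ; Δ = (-0.003223, -0.014562)
  [-2]  conj(Y_{6,-2})(Ω₁) = (0.241747, -0.012094) ; Y_{6,-2}(Ω₂) = (-0.118920, 0.260401) ; Δ = (-0.025599, 0.064389)
  [-1]  conj(Y_{6,-1})(Ω₁) = (-0.575098, 0.014376) ; Y_{6,-1}(Ω₂) = (0.128850, -0.082807) ; Δ = (-0.072911, 0.049475)
  [+0]  conj(Y_{6,0})(Ω₁) = (0.497832, -0.000000) ; Y_{6,0}(Ω₂) = (0.300141, 0.000000) ; Δ = (0.149420, 0.000000)
  [+1]  conj(Y_{6,1})(Ω₁) = (0.575098, 0.014376) ; Y_{6,1}(Ω₂) = (-0.128850, -0.082807) ; Δ = (-0.072911, -0.049475)
  [+2]  conj(Y_{6,2})(Ω₁) = (0.241747, 0.012094) ; Y_{6,2}(Ω₂) = (-0.118920, -0.260401) ; Δ = (-0.025599, -0.064389)
  [+3]  conj(Y_{6,3})(Ω₁) = (0.060630, 0.004554) ; Y_{6,3}(Ω₂) = (-0.034912, 0.242809) ; Δ = (-0.003223, 0.014562)
  [+4]  conj(Y_{6,4})(Ω₁) = (0.010182, 0.001021) ; Y_{6,4}(Ω₂) = (-0.128040, 0.147764) ; Δ = (-0.001455, 0.001374)
  [+5]  conj(Y_{6,5})(Ω₁) = (0.001159, 0.000146) ; Y_{6,5}(Ω₂) = (0.415447, -0.121983) ; Δ = (0.000499, -0.000081)
  [+6]  conj(Y_{6,6})(Ω₁) = (0.000081, 0.000012) ; Y_{6,6}(Ω₂) = (-0.272943, -0.080146) ; Δ = (-0.000021, -0.000010)
Σ over m = (-0.056000, 0.000000); ×(4π/13) → (-0.054132, 0.000000). Real part: -0.054132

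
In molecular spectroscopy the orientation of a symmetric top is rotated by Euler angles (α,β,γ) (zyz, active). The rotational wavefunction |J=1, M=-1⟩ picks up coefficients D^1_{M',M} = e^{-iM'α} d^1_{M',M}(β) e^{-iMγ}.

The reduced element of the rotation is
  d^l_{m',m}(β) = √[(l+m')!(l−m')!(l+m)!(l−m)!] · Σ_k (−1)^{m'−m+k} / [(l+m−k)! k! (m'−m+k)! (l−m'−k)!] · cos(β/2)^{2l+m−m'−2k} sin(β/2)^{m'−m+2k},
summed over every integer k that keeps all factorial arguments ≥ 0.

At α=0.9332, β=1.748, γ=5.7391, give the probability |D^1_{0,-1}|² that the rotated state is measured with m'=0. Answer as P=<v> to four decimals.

P=0.4845

First d^1_{0,-1}(β=1.7480), then the phase factors e^{-i(0)α} and e^{-i(-1)γ}:
With c≡cos(β/2)=0.641764 and s≡sin(β/2)=0.766902, N=[1·1·1·2]^{1/2}=1.414214
k: max(0,(-1)−(0))=0 … min(1+(-1),1−(0))=0
  k=0: (−1)^1·1.4142/(1)·0.6418^1·0.7669^1 = -0.696034
d^1_{0,-1}(1.7480) = -0.696034
|D^1_{0,-1}|² = |d^1_{0,-1}(β)|² = (-0.696034)² = 0.484463 (the z-rotation phases have unit modulus)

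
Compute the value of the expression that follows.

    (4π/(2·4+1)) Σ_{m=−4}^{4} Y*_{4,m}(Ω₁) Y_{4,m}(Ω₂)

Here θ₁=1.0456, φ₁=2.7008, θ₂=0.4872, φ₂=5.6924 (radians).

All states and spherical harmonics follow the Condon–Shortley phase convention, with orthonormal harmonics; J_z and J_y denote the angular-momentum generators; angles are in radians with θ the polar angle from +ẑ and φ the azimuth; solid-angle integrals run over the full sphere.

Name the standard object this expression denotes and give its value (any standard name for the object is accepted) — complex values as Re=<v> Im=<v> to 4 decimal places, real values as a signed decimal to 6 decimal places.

This sum is the spherical-harmonic addition theorem: it equals the Legendre polynomial P_l(cos γ) of the angle γ between the two directions.
Expand P_4 via completeness: Σ_{m} conj(Y_{4,m}) at Ω₁ times Y_{4,m} at Ω₂ —
  m=-4: (-0.047416, -0.243431) × (-0.015135, 0.014926) = (0.004351, 0.002977)  (running Σ = (0.004351, 0.002977))
  m=-3: (-0.099944, 0.394010) × (-0.022719, 0.111186) = (-0.041538, -0.020064)  (running Σ = (-0.037187, -0.017087))
  m=-2: (0.120985, -0.146825) × (0.124247, 0.302930) = (0.059510, 0.018407)  (running Σ = (0.022323, 0.001320))
  m=-1: (0.230216, -0.108604) × (0.400786, 0.268805) = (0.121461, 0.018356)  (running Σ = (0.143784, 0.019676))
  m=0: (-0.246453, -0.000000) × (0.096741, 0.000000) = (-0.023842, -0.000000)  (running Σ = (0.119942, 0.019676))
  m=1: (-0.230216, -0.108604) × (-0.400786, 0.268805) = (0.121461, -0.018356)  (running Σ = (0.241402, 0.001320))
  m=2: (0.120985, 0.146825) × (0.124247, -0.302930) = (0.059510, -0.018407)  (running Σ = (0.300912, -0.017087))
  m=3: (0.099944, 0.394010) × (0.022719, 0.111186) = (-0.041538, 0.020064)  (running Σ = (0.259374, 0.002977))
  m=4: (-0.047416, 0.243431) × (-0.015135, -0.014926) = (0.004351, -0.002977)  (running Σ = (0.263725, -0.000000))
Accumulated sum (0.263725, -0.000000); after 4π/(2l+1) scaling, (0.368230, -0.000000) ⇒ P_4 = 0.368230

Legendre polynomial (addition theorem), +0.368230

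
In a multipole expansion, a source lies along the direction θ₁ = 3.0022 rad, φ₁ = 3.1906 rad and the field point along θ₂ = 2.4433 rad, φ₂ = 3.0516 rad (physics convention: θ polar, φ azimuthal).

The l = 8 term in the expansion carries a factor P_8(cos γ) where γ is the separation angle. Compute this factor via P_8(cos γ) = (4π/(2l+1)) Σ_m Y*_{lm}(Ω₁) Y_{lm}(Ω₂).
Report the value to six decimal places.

Summing Y*_{l m}(θ₁,φ₁)·Y_{l m}(θ₂,φ₂) over m ∈ [−8, 8]; prefactor 4π/(2·8+1) = 0.739198:
  [-8]  conj(Y_{8,-8})(Ω₁) = 0.00000 + 0.00000j ; Y_{8,-8}(Ω₂) = 0.01131 + 0.00992j ; Δ = 0.00000 + 0.00000j
  [-7]  conj(Y_{8,-7})(Ω₁) = 0.00000 + 0.00000j ; Y_{8,-7}(Ω₂) = 0.05793 + 0.04223j ; Δ = 0.00000 + 0.00000j
  [-6]  conj(Y_{8,-6})(Ω₁) = 0.00004 + 0.00001j ; Y_{8,-6}(Ω₂) = 0.17784 + 0.10659j ; Δ = 0.00001 + 0.00001j
  [-5]  conj(Y_{8,-5})(Ω₁) = 0.00047 + 0.00012j ; Y_{8,-5}(Ω₂) = 0.35728 + 0.17257j ; Δ = 0.00015 + 0.00012j
  [-4]  conj(Y_{8,-4})(Ω₁) = 0.00470 + 0.00093j ; Y_{8,-4}(Ω₂) = 0.43912 + 0.16527j ; Δ = 0.00191 + 0.00119j
  [-3]  conj(Y_{8,-3})(Ω₁) = 0.03445 + 0.00510j ; Y_{8,-3}(Ω₂) = 0.20040 + 0.05546j ; Δ = 0.00662 + 0.00293j
  [-2]  conj(Y_{8,-2})(Ω₁) = 0.17790 + 0.01749j ; Y_{8,-2}(Ω₂) = -0.26013 - 0.04733j ; Δ = -0.04545 - 0.01297j
  [-1]  conj(Y_{8,-1})(Ω₁) = 0.57462 + 0.02818j ; Y_{8,-1}(Ω₂) = -0.35108 - 0.03168j ; Δ = -0.20084 - 0.02810j
  [+0]  conj(Y_{8,0})(Ω₁) = 0.79024 + 0.00000j ; Y_{8,0}(Ω₂) = 0.16172 + 0.00000j ; Δ = 0.12780 + 0.00000j
  [+1]  conj(Y_{8,1})(Ω₁) = -0.57462 + 0.02818j ; Y_{8,1}(Ω₂) = 0.35108 - 0.03168j ; Δ = -0.20084 + 0.02810j
  [+2]  conj(Y_{8,2})(Ω₁) = 0.17790 - 0.01749j ; Y_{8,2}(Ω₂) = -0.26013 + 0.04733j ; Δ = -0.04545 + 0.01297j
  [+3]  conj(Y_{8,3})(Ω₁) = -0.03445 + 0.00510j ; Y_{8,3}(Ω₂) = -0.20040 + 0.05546j ; Δ = 0.00662 - 0.00293j
  [+4]  conj(Y_{8,4})(Ω₁) = 0.00470 - 0.00093j ; Y_{8,4}(Ω₂) = 0.43912 - 0.16527j ; Δ = 0.00191 - 0.00119j
  [+5]  conj(Y_{8,5})(Ω₁) = -0.00047 + 0.00012j ; Y_{8,5}(Ω₂) = -0.35728 + 0.17257j ; Δ = 0.00015 - 0.00012j
  [+6]  conj(Y_{8,6})(Ω₁) = 0.00004 - 0.00001j ; Y_{8,6}(Ω₂) = 0.17784 - 0.10659j ; Δ = 0.00001 - 0.00001j
  [+7]  conj(Y_{8,7})(Ω₁) = -0.00000 + 0.00000j ; Y_{8,7}(Ω₂) = -0.05793 + 0.04223j ; Δ = 0.00000 - 0.00000j
  [+8]  conj(Y_{8,8})(Ω₁) = 0.00000 - 0.00000j ; Y_{8,8}(Ω₂) = 0.01131 - 0.00992j ; Δ = 0.00000 - 0.00000j
Total Σ_m = -0.34742 + 0.00000j. Multiply by 0.739198: -0.25681 + 0.00000j. P_8(cos γ) = -0.256809

-0.256809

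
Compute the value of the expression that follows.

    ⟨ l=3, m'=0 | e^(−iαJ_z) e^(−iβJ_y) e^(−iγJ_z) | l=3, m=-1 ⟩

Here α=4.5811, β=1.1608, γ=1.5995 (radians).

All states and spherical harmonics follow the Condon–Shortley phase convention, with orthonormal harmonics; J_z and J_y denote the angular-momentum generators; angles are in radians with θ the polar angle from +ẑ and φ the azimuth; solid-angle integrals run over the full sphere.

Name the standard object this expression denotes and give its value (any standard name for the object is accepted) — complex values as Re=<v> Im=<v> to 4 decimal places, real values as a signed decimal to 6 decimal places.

This is a Wigner D-matrix element — the rotation-matrix element ⟨l m'| R(α,β,γ) |l m⟩ in the angular-momentum basis.
First d^3_{0,-1}(β=1.1608), then the phase factors e^{-i(0)α} and e^{-i(-1)γ}:
Half-angle: c=0.836243, s=0.548358. N=√(6·6·2·24)=41.569219
Admissible k: 0..2 (factorial args all ≥0)
  k=0: (−1)^1·41.5692/(12)·0.8362^5·0.5484^1 = -0.776817
  k=1: (−1)^2·41.5692/(4)·0.8362^3·0.5484^3 = +1.002083
  k=2: (−1)^3·41.5692/(12)·0.8362^1·0.5484^5 = -0.143630
d^3_{0,-1}(1.1608) = -0.776817 +1.002083 -0.143630 = +0.081636
D = (+1.000000+0.000000i)·(+0.081636)·(-0.028700+0.999588i) = -0.002343+0.081602i

Wigner D-matrix element, Re=-0.0023 Im=0.0816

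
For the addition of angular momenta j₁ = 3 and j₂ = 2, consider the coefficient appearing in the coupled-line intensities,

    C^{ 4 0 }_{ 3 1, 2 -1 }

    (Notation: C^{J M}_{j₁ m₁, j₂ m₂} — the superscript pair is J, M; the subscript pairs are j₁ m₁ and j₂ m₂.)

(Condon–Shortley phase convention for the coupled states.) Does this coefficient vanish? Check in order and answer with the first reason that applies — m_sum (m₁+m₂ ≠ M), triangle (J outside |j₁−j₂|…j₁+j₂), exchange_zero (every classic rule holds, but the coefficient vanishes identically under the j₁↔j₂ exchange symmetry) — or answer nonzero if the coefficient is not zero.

nonzero

m-sum: m₁+m₂ = 1+(-1) = 0, M = 0  ✓
triangle: |j₁−j₂| = 1 ≤ J = 4 ≤ j₁+j₂ = 5  ✓
exchange: j₁≠j₂ or m₁≠m₂ — the exchange symmetry imposes no constraint here
value check: CG = +√(5/14) = +0.597614 ≠ 0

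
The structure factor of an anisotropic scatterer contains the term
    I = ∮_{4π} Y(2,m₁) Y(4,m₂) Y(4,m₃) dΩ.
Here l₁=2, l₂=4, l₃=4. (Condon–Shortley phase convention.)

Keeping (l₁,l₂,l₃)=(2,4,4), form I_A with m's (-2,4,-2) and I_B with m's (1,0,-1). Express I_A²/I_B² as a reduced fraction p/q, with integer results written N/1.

28/5

Same 2,4,4: normalisation and zero-m 3j drop out of the ratio.
A: Δ: 2! 2! 6! / 11! → 1/13860; sum: t=2:+1/2880 = 1/2880; 3j²(2 4 4; -2 4 -2) = Δ·Π!·Σ² = 2/165  (sign +1)
B: Δ: 2! 2! 6! / 11! → 1/13860; sum: t=0:+1/96 t=1:−1/72 = -1/288; 3j²(2 4 4; 1 0 -1) = Δ·Π!·Σ² = 1/462  (sign +1)
I_A²/I_B² = (2/165)/(1/462) = 28/5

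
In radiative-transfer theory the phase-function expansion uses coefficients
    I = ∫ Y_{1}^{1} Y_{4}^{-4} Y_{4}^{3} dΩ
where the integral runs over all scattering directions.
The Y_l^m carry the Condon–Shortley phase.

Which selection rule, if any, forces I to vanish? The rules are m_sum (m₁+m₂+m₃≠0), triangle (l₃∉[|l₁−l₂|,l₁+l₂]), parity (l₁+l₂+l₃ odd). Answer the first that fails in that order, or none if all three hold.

parity

azimuthal sum: 1 − 4 + 3 = 0  ✓
3 ≤ 4 ≤ 5 (triangle on l)  ✓
L = 1 + 4 + 4 = 9 (odd)  ✗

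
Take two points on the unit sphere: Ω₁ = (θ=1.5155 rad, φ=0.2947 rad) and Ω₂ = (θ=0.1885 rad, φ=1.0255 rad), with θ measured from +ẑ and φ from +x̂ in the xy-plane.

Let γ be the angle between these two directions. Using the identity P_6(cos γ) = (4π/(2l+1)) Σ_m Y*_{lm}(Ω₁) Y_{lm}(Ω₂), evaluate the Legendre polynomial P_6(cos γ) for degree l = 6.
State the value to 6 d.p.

Term-by-term m-sum for l=6 (normalisation 4π/13 = 0.966644):
  m=-6: (-0.09388 + 0.46937j) × (0.00002 + 0.00000j) = -0.00000 + 0.00001j  (running Σ = -0.00000 + 0.00001j)
  m=-5: (0.00892 + 0.09135j) × (0.00015 + 0.00035j) = -0.00003 + 0.00002j  (running Σ = -0.00003 + 0.00003j)
  m=-4: (-0.13092 - 0.31670j) × (-0.00242 + 0.00347j) = 0.00141 + 0.00031j  (running Σ = 0.00138 + 0.00034j)
  m=-3: (-0.06740 - 0.08221j) × (-0.03199 - 0.00209j) = 0.00198 + 0.00277j  (running Σ = 0.00337 + 0.00311j)
  m=-2: (0.25516 + 0.17062j) × (-0.07584 - 0.14560j) = 0.00549 - 0.05009j  (running Σ = 0.00886 - 0.04698j)
  m=-1: (0.10678 + 0.03241j) × (0.26653 - 0.43935j) = 0.04270 - 0.03828j  (running Σ = 0.05156 - 0.08526j)
  m=0: (-0.29764 + 0.00000j) × (0.67110 + 0.00000j) = -0.19975 + 0.00000j  (running Σ = -0.14819 - 0.08526j)
  m=1: (-0.10678 + 0.03241j) × (-0.26653 - 0.43935j) = 0.04270 + 0.03828j  (running Σ = -0.10549 - 0.04698j)
  m=2: (0.25516 - 0.17062j) × (-0.07584 + 0.14560j) = 0.00549 + 0.05009j  (running Σ = -0.10000 + 0.00311j)
  m=3: (0.06740 - 0.08221j) × (0.03199 - 0.00209j) = 0.00198 - 0.00277j  (running Σ = -0.09801 + 0.00034j)
  m=4: (-0.13092 + 0.31670j) × (-0.00242 - 0.00347j) = 0.00141 - 0.00031j  (running Σ = -0.09660 + 0.00003j)
  m=5: (-0.00892 + 0.09135j) × (-0.00015 + 0.00035j) = -0.00003 - 0.00002j  (running Σ = -0.09663 + 0.00001j)
  m=6: (-0.09388 - 0.46937j) × (0.00002 - 0.00000j) = -0.00000 - 0.00001j  (running Σ = -0.09663 - 0.00000j)
Accumulated sum -0.09663 - 0.00000j; after 4π/(2l+1) scaling, -0.09341 - 0.00000j ⇒ P_6 = -0.093407

-0.093407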